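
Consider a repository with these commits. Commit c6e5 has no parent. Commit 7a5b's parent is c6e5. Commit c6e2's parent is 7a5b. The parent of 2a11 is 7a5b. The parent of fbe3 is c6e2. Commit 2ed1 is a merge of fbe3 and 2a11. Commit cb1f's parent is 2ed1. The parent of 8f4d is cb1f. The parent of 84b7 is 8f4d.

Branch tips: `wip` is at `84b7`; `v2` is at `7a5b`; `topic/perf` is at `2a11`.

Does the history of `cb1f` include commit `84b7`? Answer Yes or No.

No

Ancestors of cb1f: {2a11, 2ed1, 7a5b, c6e2, c6e5, cb1f, fbe3}.
84b7 is not in that set, so it is not an ancestor of cb1f.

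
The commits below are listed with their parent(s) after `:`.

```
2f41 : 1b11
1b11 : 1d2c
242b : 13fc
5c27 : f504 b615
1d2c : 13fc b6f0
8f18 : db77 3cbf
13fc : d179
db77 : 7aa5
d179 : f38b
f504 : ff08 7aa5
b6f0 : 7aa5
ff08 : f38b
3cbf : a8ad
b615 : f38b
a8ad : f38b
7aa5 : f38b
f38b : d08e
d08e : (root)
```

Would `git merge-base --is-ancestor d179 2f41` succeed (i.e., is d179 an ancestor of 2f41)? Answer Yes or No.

Ancestors of 2f41 (commits reachable by following parents): {13fc, 1b11, 1d2c, 2f41, 7aa5, b6f0, d08e, d179, f38b}.
d179 is in that set, so it is an ancestor of 2f41.

Yes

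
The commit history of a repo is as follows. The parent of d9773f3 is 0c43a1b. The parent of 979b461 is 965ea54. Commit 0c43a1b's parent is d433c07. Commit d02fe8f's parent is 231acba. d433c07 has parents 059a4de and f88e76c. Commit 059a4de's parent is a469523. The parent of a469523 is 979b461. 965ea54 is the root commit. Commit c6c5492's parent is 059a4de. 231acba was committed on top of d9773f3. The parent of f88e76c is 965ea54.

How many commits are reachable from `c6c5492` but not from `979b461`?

Reachable from c6c5492: {059a4de, 965ea54, 979b461, a469523, c6c5492}.
Reachable from 979b461: {965ea54, 979b461}.
In c6c5492's history but not 979b461's: {059a4de, a469523, c6c5492} — 3 commits.

3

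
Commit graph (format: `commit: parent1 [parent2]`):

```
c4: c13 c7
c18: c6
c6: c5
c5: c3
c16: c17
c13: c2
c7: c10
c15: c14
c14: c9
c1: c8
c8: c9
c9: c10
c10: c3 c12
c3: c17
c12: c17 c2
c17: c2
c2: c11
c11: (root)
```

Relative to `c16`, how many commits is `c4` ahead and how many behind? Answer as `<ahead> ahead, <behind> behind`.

Reachable from c4: {c10, c11, c12, c13, c17, c2, c3, c4, c7}.
Reachable from c16: {c11, c16, c17, c2}.
Only in c4's history (ahead): {c10, c12, c13, c3, c4, c7} — 6.
Only in c16's history (behind): {c16} — 1.

6 ahead, 1 behind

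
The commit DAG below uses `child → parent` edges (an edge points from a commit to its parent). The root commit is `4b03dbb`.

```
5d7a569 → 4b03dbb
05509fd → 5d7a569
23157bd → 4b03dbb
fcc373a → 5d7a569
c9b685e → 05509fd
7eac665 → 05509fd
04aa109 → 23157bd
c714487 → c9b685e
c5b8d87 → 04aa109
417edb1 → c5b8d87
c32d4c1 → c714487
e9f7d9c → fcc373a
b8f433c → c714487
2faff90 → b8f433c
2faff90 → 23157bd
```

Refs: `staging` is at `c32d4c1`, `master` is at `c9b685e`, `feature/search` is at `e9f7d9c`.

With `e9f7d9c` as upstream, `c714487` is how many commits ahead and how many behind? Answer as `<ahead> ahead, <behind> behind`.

3 ahead, 2 behind

Reachable from c714487: {05509fd, 4b03dbb, 5d7a569, c714487, c9b685e}.
Reachable from e9f7d9c: {4b03dbb, 5d7a569, e9f7d9c, fcc373a}.
Only in c714487's history (ahead): {05509fd, c714487, c9b685e} — 3.
Only in e9f7d9c's history (behind): {e9f7d9c, fcc373a} — 2.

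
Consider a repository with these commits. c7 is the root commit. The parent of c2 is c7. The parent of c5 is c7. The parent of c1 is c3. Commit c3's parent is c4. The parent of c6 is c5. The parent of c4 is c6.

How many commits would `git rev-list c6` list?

Walking parent pointers from c6: reachable set = {c5, c6, c7}.
That is 3 commits.

3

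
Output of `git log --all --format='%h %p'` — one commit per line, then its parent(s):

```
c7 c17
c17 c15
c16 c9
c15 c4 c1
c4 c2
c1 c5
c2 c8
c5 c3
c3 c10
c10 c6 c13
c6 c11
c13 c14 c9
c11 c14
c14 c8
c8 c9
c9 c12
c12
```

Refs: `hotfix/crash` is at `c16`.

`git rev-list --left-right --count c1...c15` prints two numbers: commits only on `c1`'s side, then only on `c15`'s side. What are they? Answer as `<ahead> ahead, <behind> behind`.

0 ahead, 3 behind

Reachable from c1: {c1, c10, c11, c12, c13, c14, c3, c5, c6, c8, c9}.
Reachable from c15: {c1, c10, c11, c12, c13, c14, c15, c2, c3, c4, c5, c6, c8, c9}.
Only in c1's history (ahead): {} — 0.
Only in c15's history (behind): {c15, c2, c4} — 3.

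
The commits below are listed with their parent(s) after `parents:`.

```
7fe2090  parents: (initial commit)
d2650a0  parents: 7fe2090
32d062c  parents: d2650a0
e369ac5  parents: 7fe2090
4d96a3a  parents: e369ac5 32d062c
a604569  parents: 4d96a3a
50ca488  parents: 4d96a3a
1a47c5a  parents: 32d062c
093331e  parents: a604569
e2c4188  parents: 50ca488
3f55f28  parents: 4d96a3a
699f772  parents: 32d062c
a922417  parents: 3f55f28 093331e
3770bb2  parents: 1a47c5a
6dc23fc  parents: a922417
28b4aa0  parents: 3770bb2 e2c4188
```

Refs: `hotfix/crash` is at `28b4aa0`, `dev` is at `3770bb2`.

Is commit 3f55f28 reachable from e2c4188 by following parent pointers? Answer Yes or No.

No

Ancestors of e2c4188: {32d062c, 4d96a3a, 50ca488, 7fe2090, d2650a0, e2c4188, e369ac5}.
3f55f28 is not in that set, so it is not an ancestor of e2c4188.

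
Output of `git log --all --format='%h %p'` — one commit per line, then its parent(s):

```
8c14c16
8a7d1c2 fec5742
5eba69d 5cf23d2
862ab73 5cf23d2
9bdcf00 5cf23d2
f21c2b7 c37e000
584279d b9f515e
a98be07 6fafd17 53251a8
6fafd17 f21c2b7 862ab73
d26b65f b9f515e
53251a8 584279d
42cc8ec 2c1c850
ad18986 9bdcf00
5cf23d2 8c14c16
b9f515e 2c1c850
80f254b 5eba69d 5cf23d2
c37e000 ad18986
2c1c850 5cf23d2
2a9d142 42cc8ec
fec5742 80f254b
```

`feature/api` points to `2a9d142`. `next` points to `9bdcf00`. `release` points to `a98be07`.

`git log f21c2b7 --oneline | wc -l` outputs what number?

Walking parent pointers from f21c2b7: reachable set = {5cf23d2, 8c14c16, 9bdcf00, ad18986, c37e000, f21c2b7}.
That is 6 commits.

6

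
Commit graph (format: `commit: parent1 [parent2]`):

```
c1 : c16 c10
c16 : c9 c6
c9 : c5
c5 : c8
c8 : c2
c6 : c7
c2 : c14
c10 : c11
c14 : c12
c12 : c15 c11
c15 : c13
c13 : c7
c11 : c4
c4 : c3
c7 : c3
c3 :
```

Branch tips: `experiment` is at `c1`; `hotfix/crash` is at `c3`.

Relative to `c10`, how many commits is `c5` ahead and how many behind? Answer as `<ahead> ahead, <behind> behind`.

Reachable from c5: {c11, c12, c13, c14, c15, c2, c3, c4, c5, c7, c8}.
Reachable from c10: {c10, c11, c3, c4}.
Only in c5's history (ahead): {c12, c13, c14, c15, c2, c5, c7, c8} — 8.
Only in c10's history (behind): {c10} — 1.

8 ahead, 1 behind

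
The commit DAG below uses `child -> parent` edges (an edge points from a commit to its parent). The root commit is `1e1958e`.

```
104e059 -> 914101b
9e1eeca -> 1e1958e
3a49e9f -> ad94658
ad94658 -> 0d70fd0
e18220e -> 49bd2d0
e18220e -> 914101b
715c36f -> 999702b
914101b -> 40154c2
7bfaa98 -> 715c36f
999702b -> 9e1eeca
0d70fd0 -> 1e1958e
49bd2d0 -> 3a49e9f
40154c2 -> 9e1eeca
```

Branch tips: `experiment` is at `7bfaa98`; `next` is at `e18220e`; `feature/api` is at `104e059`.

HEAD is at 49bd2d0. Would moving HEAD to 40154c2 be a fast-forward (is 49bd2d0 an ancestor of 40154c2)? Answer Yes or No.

No

A fast-forward from 49bd2d0 to 40154c2 is possible iff 49bd2d0 is an ancestor of 40154c2.
Ancestors of 40154c2: {1e1958e, 40154c2, 9e1eeca}.
49bd2d0 is not among them, so fast-forward is not possible.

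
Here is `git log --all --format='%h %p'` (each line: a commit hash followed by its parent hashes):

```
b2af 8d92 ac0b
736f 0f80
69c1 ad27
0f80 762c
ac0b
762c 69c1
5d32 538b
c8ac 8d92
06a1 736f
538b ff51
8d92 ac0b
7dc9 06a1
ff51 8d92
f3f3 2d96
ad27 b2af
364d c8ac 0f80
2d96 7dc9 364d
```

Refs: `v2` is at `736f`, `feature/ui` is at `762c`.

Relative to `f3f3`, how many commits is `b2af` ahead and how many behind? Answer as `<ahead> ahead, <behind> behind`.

Reachable from b2af: {8d92, ac0b, b2af}.
Reachable from f3f3: {06a1, 0f80, 2d96, 364d, 69c1, 736f, 762c, 7dc9, 8d92, ac0b, ad27, b2af, c8ac, f3f3}.
Only in b2af's history (ahead): {} — 0.
Only in f3f3's history (behind): {06a1, 0f80, 2d96, 364d, 69c1, 736f, 762c, 7dc9, ad27, c8ac, f3f3} — 11.

0 ahead, 11 behind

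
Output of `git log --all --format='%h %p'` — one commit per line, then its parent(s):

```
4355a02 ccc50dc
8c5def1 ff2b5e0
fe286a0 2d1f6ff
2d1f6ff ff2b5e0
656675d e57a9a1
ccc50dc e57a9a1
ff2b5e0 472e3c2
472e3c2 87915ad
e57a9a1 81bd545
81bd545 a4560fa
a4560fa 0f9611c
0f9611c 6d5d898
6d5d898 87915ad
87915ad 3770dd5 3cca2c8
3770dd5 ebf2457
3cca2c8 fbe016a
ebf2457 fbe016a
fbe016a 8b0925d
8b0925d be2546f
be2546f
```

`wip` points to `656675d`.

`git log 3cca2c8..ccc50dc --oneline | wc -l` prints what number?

9

Reachable from ccc50dc: {0f9611c, 3770dd5, 3cca2c8, 6d5d898, 81bd545, 87915ad, 8b0925d, a4560fa, be2546f, ccc50dc, e57a9a1, ebf2457, fbe016a}.
Reachable from 3cca2c8: {3cca2c8, 8b0925d, be2546f, fbe016a}.
In ccc50dc's history but not 3cca2c8's: {0f9611c, 3770dd5, 6d5d898, 81bd545, 87915ad, a4560fa, ccc50dc, e57a9a1, ebf2457} — 9 commits.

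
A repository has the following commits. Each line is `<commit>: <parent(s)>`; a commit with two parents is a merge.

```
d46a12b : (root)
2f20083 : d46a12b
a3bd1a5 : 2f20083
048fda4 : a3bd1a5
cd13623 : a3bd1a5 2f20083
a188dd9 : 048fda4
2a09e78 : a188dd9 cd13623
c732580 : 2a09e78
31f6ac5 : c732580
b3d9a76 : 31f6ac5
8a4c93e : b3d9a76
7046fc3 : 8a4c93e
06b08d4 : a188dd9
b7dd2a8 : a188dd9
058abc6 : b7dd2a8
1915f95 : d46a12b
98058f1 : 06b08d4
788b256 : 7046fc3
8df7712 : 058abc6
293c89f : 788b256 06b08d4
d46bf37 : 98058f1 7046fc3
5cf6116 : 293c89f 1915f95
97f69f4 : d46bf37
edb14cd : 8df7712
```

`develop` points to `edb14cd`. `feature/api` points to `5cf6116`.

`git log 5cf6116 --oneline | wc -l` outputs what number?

17

Walking parent pointers from 5cf6116: reachable set = {048fda4, 06b08d4, 1915f95, 293c89f, 2a09e78, 2f20083, 31f6ac5, 5cf6116, 7046fc3, 788b256, 8a4c93e, a188dd9, a3bd1a5, b3d9a76, c732580, cd13623, d46a12b}.
That is 17 commits.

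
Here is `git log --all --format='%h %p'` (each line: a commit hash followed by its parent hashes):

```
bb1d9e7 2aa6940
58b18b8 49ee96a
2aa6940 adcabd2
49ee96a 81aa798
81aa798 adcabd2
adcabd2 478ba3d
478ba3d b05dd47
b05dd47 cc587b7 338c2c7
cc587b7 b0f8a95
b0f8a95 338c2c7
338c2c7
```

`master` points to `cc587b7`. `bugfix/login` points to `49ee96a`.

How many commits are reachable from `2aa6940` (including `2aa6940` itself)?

Walking parent pointers from 2aa6940: reachable set = {2aa6940, 338c2c7, 478ba3d, adcabd2, b05dd47, b0f8a95, cc587b7}.
That is 7 commits.

7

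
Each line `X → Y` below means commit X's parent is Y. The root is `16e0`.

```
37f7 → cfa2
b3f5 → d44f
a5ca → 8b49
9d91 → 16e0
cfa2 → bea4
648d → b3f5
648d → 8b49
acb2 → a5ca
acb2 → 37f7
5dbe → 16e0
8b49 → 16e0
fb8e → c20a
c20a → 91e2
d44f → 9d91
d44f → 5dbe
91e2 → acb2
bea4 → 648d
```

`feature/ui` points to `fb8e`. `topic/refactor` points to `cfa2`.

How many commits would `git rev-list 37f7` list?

Walking parent pointers from 37f7: reachable set = {16e0, 37f7, 5dbe, 648d, 8b49, 9d91, b3f5, bea4, cfa2, d44f}.
That is 10 commits.

10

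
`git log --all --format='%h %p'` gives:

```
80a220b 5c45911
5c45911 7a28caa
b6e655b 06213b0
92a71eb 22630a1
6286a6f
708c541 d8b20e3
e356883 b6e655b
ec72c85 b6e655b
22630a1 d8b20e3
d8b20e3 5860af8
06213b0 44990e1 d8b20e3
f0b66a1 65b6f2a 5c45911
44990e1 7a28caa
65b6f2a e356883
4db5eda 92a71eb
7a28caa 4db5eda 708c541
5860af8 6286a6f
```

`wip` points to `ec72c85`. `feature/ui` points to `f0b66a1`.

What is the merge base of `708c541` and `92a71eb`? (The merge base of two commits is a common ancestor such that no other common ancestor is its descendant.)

Ancestors of 708c541: {5860af8, 6286a6f, 708c541, d8b20e3}.
Ancestors of 92a71eb: {22630a1, 5860af8, 6286a6f, 92a71eb, d8b20e3}.
Common ancestors: {5860af8, 6286a6f, d8b20e3}.
Among these, d8b20e3 is not an ancestor of any other common ancestor — it is the merge base.

d8b20e3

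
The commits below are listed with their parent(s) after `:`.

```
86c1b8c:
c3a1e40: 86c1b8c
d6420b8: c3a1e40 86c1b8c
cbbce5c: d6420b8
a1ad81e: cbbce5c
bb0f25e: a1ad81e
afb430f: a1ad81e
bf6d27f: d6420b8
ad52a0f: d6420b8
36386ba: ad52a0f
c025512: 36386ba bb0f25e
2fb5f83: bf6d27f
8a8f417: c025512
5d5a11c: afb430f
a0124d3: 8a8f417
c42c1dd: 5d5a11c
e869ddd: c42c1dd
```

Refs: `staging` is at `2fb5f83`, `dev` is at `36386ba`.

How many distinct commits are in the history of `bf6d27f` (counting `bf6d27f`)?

Walking parent pointers from bf6d27f: reachable set = {86c1b8c, bf6d27f, c3a1e40, d6420b8}.
That is 4 commits.

4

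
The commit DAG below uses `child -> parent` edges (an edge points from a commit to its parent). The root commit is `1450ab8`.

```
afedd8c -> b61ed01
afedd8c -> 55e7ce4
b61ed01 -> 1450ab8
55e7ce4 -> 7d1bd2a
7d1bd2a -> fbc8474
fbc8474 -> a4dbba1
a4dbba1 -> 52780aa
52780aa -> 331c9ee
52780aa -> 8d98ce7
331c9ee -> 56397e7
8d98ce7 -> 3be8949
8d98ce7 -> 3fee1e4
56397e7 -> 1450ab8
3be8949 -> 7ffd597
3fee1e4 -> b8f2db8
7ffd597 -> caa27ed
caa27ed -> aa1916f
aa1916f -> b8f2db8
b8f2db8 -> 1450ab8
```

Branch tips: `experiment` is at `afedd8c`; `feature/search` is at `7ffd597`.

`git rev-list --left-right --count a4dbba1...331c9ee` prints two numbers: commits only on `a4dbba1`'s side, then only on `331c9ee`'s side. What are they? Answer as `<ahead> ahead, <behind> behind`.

Reachable from a4dbba1: {1450ab8, 331c9ee, 3be8949, 3fee1e4, 52780aa, 56397e7, 7ffd597, 8d98ce7, a4dbba1, aa1916f, b8f2db8, caa27ed}.
Reachable from 331c9ee: {1450ab8, 331c9ee, 56397e7}.
Only in a4dbba1's history (ahead): {3be8949, 3fee1e4, 52780aa, 7ffd597, 8d98ce7, a4dbba1, aa1916f, b8f2db8, caa27ed} — 9.
Only in 331c9ee's history (behind): {} — 0.

9 ahead, 0 behind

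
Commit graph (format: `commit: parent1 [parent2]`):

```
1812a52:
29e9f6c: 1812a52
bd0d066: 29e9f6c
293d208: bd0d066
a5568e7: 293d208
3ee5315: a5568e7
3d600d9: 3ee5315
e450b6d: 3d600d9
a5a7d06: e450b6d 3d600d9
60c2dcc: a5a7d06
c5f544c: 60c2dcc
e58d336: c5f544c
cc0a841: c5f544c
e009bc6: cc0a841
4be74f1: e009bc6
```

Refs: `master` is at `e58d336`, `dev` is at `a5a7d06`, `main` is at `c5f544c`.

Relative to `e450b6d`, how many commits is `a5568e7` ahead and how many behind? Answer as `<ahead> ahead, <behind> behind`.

Reachable from a5568e7: {1812a52, 293d208, 29e9f6c, a5568e7, bd0d066}.
Reachable from e450b6d: {1812a52, 293d208, 29e9f6c, 3d600d9, 3ee5315, a5568e7, bd0d066, e450b6d}.
Only in a5568e7's history (ahead): {} — 0.
Only in e450b6d's history (behind): {3d600d9, 3ee5315, e450b6d} — 3.

0 ahead, 3 behind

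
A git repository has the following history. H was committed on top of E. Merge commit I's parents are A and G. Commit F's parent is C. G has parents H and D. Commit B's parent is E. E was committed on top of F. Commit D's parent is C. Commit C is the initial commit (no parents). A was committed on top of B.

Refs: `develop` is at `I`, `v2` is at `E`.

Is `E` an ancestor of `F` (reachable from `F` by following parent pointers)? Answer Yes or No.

No

Ancestors of F: {C, F}.
E is not in that set, so it is not an ancestor of F.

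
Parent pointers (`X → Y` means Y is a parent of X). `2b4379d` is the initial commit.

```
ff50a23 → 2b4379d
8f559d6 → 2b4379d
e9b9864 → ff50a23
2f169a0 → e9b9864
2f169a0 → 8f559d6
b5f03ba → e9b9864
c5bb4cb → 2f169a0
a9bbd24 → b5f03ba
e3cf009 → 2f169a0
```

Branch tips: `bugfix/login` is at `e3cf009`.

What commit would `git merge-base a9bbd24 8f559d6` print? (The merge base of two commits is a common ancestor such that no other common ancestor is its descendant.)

2b4379d

Ancestors of a9bbd24: {2b4379d, a9bbd24, b5f03ba, e9b9864, ff50a23}.
Ancestors of 8f559d6: {2b4379d, 8f559d6}.
Common ancestors: {2b4379d}.
The only common ancestor is 2b4379d, so it is the merge base.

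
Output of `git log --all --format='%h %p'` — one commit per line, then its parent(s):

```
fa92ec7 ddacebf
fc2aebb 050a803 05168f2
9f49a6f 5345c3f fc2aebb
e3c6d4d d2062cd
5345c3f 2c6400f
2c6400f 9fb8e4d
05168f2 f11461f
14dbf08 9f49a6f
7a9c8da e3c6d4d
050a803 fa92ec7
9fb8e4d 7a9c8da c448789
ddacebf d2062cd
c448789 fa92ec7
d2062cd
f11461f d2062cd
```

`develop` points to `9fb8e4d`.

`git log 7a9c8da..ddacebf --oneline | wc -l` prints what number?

1

Reachable from ddacebf: {d2062cd, ddacebf}.
Reachable from 7a9c8da: {7a9c8da, d2062cd, e3c6d4d}.
In ddacebf's history but not 7a9c8da's: {ddacebf} — 1 commit.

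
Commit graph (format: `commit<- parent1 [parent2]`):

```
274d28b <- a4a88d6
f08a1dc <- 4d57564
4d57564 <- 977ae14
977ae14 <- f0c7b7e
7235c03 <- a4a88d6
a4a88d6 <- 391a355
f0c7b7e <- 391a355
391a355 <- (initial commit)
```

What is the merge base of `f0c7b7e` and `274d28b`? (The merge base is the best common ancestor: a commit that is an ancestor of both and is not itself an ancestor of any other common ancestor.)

Ancestors of f0c7b7e: {391a355, f0c7b7e}.
Ancestors of 274d28b: {274d28b, 391a355, a4a88d6}.
Common ancestors: {391a355}.
The only common ancestor is 391a355, so it is the merge base.

391a355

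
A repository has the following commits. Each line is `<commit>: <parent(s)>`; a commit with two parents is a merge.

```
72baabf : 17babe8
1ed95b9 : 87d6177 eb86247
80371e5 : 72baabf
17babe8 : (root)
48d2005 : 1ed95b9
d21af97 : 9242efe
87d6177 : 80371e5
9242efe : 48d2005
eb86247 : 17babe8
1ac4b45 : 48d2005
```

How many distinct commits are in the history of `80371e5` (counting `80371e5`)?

3

Walking parent pointers from 80371e5: reachable set = {17babe8, 72baabf, 80371e5}.
That is 3 commits.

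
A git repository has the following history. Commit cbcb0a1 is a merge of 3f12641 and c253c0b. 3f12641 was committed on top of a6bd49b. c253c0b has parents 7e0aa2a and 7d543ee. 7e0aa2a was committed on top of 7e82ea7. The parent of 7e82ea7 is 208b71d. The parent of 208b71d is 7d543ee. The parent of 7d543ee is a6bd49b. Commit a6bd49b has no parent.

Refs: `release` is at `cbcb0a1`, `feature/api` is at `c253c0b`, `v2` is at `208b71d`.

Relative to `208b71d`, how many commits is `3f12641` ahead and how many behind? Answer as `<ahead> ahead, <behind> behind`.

1 ahead, 2 behind

Reachable from 3f12641: {3f12641, a6bd49b}.
Reachable from 208b71d: {208b71d, 7d543ee, a6bd49b}.
Only in 3f12641's history (ahead): {3f12641} — 1.
Only in 208b71d's history (behind): {208b71d, 7d543ee} — 2.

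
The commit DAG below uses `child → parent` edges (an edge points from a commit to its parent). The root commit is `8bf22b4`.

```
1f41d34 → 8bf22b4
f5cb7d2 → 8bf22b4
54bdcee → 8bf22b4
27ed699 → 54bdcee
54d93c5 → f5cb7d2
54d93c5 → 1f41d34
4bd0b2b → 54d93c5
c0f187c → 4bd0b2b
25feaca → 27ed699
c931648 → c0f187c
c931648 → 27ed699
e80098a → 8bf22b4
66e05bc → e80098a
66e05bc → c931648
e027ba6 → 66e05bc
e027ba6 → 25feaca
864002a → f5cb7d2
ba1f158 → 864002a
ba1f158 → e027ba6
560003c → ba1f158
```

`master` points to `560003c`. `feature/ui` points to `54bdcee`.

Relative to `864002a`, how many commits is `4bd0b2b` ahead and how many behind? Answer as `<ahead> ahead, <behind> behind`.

Reachable from 4bd0b2b: {1f41d34, 4bd0b2b, 54d93c5, 8bf22b4, f5cb7d2}.
Reachable from 864002a: {864002a, 8bf22b4, f5cb7d2}.
Only in 4bd0b2b's history (ahead): {1f41d34, 4bd0b2b, 54d93c5} — 3.
Only in 864002a's history (behind): {864002a} — 1.

3 ahead, 1 behind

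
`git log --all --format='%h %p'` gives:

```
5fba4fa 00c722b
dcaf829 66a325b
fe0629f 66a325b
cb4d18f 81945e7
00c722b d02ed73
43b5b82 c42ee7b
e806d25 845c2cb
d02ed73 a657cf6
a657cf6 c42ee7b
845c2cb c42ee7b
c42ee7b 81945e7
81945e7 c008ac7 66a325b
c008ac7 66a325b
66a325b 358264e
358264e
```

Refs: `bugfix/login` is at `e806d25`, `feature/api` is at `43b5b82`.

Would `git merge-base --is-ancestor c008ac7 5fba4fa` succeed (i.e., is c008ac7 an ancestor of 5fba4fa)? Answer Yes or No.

Yes

Ancestors of 5fba4fa (commits reachable by following parents): {00c722b, 358264e, 5fba4fa, 66a325b, 81945e7, a657cf6, c008ac7, c42ee7b, d02ed73}.
c008ac7 is in that set, so it is an ancestor of 5fba4fa.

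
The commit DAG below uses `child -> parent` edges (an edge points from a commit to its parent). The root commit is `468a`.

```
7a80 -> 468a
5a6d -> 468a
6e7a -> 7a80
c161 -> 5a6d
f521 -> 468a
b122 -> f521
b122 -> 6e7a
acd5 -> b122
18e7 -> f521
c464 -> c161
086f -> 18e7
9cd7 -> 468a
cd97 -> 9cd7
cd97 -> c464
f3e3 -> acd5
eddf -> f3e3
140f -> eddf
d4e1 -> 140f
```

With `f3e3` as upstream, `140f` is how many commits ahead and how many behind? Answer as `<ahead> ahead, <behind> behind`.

Reachable from 140f: {140f, 468a, 6e7a, 7a80, acd5, b122, eddf, f3e3, f521}.
Reachable from f3e3: {468a, 6e7a, 7a80, acd5, b122, f3e3, f521}.
Only in 140f's history (ahead): {140f, eddf} — 2.
Only in f3e3's history (behind): {} — 0.

2 ahead, 0 behind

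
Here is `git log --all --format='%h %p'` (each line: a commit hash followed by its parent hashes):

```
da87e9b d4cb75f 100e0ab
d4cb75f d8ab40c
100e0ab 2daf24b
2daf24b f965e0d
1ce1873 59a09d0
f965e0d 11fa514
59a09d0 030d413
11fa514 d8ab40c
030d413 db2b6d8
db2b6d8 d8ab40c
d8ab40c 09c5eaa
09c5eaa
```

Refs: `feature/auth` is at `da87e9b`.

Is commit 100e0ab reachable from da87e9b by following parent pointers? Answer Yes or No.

Yes

Ancestors of da87e9b (commits reachable by following parents): {09c5eaa, 100e0ab, 11fa514, 2daf24b, d4cb75f, d8ab40c, da87e9b, f965e0d}.
100e0ab is in that set, so it is an ancestor of da87e9b.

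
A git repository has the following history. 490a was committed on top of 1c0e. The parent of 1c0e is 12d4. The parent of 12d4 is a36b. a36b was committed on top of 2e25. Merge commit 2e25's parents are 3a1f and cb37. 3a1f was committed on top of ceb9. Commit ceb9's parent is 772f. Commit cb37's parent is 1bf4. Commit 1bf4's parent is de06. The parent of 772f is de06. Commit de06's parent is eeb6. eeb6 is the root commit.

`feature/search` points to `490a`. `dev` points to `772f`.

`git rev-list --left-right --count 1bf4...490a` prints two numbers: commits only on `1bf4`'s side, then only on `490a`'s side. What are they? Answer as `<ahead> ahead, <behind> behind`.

Reachable from 1bf4: {1bf4, de06, eeb6}.
Reachable from 490a: {12d4, 1bf4, 1c0e, 2e25, 3a1f, 490a, 772f, a36b, cb37, ceb9, de06, eeb6}.
Only in 1bf4's history (ahead): {} — 0.
Only in 490a's history (behind): {12d4, 1c0e, 2e25, 3a1f, 490a, 772f, a36b, cb37, ceb9} — 9.

0 ahead, 9 behind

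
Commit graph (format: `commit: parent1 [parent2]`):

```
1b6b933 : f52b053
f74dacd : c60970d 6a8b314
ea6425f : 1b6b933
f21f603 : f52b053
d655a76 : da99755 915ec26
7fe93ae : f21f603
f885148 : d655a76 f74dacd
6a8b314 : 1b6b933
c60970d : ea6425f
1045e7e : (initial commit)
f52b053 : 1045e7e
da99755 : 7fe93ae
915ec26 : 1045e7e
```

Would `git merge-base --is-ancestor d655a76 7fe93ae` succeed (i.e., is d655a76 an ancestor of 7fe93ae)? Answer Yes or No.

Ancestors of 7fe93ae: {1045e7e, 7fe93ae, f21f603, f52b053}.
d655a76 is not in that set, so it is not an ancestor of 7fe93ae.

No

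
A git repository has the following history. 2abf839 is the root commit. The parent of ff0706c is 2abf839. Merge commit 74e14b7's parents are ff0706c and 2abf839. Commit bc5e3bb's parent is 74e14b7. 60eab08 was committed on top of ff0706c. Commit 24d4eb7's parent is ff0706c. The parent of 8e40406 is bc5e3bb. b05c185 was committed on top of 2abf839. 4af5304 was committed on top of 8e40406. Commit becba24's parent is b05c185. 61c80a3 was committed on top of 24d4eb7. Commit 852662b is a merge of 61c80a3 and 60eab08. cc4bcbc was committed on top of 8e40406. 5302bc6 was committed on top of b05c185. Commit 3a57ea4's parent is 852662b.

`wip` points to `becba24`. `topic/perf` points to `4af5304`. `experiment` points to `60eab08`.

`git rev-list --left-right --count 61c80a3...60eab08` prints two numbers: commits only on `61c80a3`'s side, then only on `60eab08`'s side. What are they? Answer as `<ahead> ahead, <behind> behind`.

2 ahead, 1 behind

Reachable from 61c80a3: {24d4eb7, 2abf839, 61c80a3, ff0706c}.
Reachable from 60eab08: {2abf839, 60eab08, ff0706c}.
Only in 61c80a3's history (ahead): {24d4eb7, 61c80a3} — 2.
Only in 60eab08's history (behind): {60eab08} — 1.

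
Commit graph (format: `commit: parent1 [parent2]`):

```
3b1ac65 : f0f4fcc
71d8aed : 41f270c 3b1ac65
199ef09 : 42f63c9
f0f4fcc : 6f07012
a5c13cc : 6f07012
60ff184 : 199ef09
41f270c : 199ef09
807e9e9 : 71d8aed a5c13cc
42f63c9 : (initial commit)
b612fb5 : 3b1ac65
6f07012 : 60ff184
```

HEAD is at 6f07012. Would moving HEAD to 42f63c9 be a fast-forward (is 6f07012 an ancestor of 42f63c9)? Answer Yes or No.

No

A fast-forward from 6f07012 to 42f63c9 is possible iff 6f07012 is an ancestor of 42f63c9.
Ancestors of 42f63c9: {42f63c9}.
6f07012 is not among them, so fast-forward is not possible.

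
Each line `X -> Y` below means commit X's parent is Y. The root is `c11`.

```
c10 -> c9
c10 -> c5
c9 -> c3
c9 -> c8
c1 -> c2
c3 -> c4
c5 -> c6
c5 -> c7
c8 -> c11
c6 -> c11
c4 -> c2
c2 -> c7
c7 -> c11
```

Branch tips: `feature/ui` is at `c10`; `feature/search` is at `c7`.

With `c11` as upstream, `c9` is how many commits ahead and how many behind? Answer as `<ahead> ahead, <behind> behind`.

Reachable from c9: {c11, c2, c3, c4, c7, c8, c9}.
Reachable from c11: {c11}.
Only in c9's history (ahead): {c2, c3, c4, c7, c8, c9} — 6.
Only in c11's history (behind): {} — 0.

6 ahead, 0 behind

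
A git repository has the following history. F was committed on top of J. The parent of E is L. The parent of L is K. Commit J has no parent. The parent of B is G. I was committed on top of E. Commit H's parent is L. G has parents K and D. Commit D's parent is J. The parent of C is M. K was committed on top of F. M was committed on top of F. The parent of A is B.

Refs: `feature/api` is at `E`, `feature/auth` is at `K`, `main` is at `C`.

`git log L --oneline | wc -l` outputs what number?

4

Walking parent pointers from L: reachable set = {F, J, K, L}.
That is 4 commits.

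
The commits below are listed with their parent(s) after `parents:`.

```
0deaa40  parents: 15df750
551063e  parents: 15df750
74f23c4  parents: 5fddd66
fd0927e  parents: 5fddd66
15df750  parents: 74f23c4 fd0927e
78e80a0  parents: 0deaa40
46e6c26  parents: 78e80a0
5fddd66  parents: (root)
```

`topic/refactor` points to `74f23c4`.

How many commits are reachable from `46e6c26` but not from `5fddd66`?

6

Reachable from 46e6c26: {0deaa40, 15df750, 46e6c26, 5fddd66, 74f23c4, 78e80a0, fd0927e}.
Reachable from 5fddd66: {5fddd66}.
In 46e6c26's history but not 5fddd66's: {0deaa40, 15df750, 46e6c26, 74f23c4, 78e80a0, fd0927e} — 6 commits.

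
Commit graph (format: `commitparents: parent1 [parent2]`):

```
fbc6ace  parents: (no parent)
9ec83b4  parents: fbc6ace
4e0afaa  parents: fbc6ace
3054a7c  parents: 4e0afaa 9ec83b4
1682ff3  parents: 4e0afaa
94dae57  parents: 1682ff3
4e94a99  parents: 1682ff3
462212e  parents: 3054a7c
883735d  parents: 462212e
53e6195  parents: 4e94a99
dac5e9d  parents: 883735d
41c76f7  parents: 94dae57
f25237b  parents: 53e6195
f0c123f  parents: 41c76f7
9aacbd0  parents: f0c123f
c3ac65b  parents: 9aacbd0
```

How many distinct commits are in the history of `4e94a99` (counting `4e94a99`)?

Walking parent pointers from 4e94a99: reachable set = {1682ff3, 4e0afaa, 4e94a99, fbc6ace}.
That is 4 commits.

4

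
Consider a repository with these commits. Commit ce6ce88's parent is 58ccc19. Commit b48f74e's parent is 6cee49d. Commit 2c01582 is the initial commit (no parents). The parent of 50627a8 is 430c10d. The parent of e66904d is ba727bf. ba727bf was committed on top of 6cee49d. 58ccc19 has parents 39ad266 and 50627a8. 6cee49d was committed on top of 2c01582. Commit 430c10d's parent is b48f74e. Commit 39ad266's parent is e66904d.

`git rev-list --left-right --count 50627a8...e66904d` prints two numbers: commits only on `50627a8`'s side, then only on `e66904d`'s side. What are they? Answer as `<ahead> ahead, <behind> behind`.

Reachable from 50627a8: {2c01582, 430c10d, 50627a8, 6cee49d, b48f74e}.
Reachable from e66904d: {2c01582, 6cee49d, ba727bf, e66904d}.
Only in 50627a8's history (ahead): {430c10d, 50627a8, b48f74e} — 3.
Only in e66904d's history (behind): {ba727bf, e66904d} — 2.

3 ahead, 2 behind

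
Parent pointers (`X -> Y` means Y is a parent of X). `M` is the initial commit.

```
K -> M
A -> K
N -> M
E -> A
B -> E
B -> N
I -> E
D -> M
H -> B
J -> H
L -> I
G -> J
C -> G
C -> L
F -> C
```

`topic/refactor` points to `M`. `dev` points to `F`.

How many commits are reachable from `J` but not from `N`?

Reachable from J: {A, B, E, H, J, K, M, N}.
Reachable from N: {M, N}.
In J's history but not N's: {A, B, E, H, J, K} — 6 commits.

6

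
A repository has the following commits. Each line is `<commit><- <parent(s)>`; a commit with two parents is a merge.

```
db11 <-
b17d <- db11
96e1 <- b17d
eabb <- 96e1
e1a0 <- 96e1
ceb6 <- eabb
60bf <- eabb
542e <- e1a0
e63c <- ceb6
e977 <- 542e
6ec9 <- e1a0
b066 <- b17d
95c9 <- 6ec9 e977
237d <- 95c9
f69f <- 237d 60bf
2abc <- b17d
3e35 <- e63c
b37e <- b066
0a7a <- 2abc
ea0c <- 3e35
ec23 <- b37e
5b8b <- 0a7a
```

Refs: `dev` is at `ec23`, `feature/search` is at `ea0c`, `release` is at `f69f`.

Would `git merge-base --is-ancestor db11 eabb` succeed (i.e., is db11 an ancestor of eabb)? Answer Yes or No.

Ancestors of eabb (commits reachable by following parents): {96e1, b17d, db11, eabb}.
db11 is in that set, so it is an ancestor of eabb.

Yes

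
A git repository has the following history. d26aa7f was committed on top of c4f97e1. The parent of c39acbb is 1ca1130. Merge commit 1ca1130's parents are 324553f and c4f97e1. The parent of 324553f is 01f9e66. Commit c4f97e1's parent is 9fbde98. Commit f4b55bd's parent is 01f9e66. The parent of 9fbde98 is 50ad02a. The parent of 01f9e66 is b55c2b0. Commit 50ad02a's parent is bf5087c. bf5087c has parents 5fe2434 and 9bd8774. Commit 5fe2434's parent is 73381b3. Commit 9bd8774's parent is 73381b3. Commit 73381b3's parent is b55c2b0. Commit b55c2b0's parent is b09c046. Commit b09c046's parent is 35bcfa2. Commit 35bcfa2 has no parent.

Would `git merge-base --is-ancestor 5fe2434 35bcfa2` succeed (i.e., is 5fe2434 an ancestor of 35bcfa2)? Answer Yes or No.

No

Ancestors of 35bcfa2: {35bcfa2}.
5fe2434 is not in that set, so it is not an ancestor of 35bcfa2.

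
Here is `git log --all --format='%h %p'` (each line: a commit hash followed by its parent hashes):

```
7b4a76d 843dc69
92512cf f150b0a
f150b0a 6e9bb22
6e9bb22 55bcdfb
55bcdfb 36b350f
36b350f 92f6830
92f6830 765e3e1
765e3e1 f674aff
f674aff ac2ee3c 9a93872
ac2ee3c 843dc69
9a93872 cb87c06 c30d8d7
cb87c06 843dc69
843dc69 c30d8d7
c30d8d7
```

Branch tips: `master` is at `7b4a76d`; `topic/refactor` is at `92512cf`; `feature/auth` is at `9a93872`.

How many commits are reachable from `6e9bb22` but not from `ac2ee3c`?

8

Reachable from 6e9bb22: {36b350f, 55bcdfb, 6e9bb22, 765e3e1, 843dc69, 92f6830, 9a93872, ac2ee3c, c30d8d7, cb87c06, f674aff}.
Reachable from ac2ee3c: {843dc69, ac2ee3c, c30d8d7}.
In 6e9bb22's history but not ac2ee3c's: {36b350f, 55bcdfb, 6e9bb22, 765e3e1, 92f6830, 9a93872, cb87c06, f674aff} — 8 commits.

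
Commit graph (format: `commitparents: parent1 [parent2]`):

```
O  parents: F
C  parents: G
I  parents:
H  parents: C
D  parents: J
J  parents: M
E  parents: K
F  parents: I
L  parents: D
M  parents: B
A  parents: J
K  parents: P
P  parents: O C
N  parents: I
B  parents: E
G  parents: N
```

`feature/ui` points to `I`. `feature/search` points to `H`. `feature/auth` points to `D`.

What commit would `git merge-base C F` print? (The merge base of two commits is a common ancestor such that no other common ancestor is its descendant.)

Ancestors of C: {C, G, I, N}.
Ancestors of F: {F, I}.
Common ancestors: {I}.
The only common ancestor is I, so it is the merge base.

I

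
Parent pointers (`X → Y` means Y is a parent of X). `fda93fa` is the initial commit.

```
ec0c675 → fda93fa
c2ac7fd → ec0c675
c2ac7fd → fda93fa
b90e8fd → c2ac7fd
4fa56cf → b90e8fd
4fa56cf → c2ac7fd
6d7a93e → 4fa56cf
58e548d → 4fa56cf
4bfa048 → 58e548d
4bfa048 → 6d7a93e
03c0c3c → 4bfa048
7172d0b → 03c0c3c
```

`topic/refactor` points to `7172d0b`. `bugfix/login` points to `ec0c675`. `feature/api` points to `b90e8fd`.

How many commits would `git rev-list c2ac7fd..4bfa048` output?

Reachable from 4bfa048: {4bfa048, 4fa56cf, 58e548d, 6d7a93e, b90e8fd, c2ac7fd, ec0c675, fda93fa}.
Reachable from c2ac7fd: {c2ac7fd, ec0c675, fda93fa}.
In 4bfa048's history but not c2ac7fd's: {4bfa048, 4fa56cf, 58e548d, 6d7a93e, b90e8fd} — 5 commits.

5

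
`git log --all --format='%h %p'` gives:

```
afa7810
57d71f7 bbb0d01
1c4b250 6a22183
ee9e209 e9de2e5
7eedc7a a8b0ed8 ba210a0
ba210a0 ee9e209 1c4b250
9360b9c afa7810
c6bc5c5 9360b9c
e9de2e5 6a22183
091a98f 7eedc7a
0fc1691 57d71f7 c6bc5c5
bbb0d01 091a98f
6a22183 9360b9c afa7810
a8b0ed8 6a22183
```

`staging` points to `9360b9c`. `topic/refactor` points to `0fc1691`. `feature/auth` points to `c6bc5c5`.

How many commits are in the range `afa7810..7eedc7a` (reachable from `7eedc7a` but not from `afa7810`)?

Reachable from 7eedc7a: {1c4b250, 6a22183, 7eedc7a, 9360b9c, a8b0ed8, afa7810, ba210a0, e9de2e5, ee9e209}.
Reachable from afa7810: {afa7810}.
In 7eedc7a's history but not afa7810's: {1c4b250, 6a22183, 7eedc7a, 9360b9c, a8b0ed8, ba210a0, e9de2e5, ee9e209} — 8 commits.

8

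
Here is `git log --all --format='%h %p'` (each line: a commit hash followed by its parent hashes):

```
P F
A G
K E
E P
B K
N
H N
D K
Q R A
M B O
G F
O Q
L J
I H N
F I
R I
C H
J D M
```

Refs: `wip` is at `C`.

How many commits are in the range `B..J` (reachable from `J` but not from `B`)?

8

Reachable from J: {A, B, D, E, F, G, H, I, J, K, M, N, O, P, Q, R}.
Reachable from B: {B, E, F, H, I, K, N, P}.
In J's history but not B's: {A, D, G, J, M, O, Q, R} — 8 commits.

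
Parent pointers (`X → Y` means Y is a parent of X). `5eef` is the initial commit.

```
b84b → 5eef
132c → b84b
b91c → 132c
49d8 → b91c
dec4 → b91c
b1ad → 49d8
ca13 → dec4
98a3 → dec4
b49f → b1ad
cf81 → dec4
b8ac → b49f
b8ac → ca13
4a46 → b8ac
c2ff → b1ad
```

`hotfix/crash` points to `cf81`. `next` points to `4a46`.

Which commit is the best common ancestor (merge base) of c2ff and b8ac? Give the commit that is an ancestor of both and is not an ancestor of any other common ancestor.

Ancestors of c2ff: {132c, 49d8, 5eef, b1ad, b84b, b91c, c2ff}.
Ancestors of b8ac: {132c, 49d8, 5eef, b1ad, b49f, b84b, b8ac, b91c, ca13, dec4}.
Common ancestors: {132c, 49d8, 5eef, b1ad, b84b, b91c}.
Among these, b1ad is not an ancestor of any other common ancestor — it is the merge base.

b1ad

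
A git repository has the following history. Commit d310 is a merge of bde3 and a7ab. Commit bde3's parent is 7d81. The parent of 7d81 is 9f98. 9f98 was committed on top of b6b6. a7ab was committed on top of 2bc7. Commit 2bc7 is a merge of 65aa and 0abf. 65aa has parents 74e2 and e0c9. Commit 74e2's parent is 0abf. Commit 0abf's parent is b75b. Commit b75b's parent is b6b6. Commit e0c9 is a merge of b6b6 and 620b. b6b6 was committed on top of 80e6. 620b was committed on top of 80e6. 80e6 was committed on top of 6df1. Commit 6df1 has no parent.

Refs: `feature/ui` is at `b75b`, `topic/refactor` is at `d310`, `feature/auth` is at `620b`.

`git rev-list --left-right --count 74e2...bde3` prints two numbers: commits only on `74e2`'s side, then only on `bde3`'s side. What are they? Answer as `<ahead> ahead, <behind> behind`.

3 ahead, 3 behind

Reachable from 74e2: {0abf, 6df1, 74e2, 80e6, b6b6, b75b}.
Reachable from bde3: {6df1, 7d81, 80e6, 9f98, b6b6, bde3}.
Only in 74e2's history (ahead): {0abf, 74e2, b75b} — 3.
Only in bde3's history (behind): {7d81, 9f98, bde3} — 3.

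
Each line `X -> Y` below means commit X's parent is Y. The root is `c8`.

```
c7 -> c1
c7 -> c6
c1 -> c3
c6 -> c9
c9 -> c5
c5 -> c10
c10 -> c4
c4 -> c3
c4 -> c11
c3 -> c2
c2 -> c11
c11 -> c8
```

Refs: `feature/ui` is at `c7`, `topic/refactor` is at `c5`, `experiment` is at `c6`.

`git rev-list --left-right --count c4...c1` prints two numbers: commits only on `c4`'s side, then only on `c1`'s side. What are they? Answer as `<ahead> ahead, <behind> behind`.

1 ahead, 1 behind

Reachable from c4: {c11, c2, c3, c4, c8}.
Reachable from c1: {c1, c11, c2, c3, c8}.
Only in c4's history (ahead): {c4} — 1.
Only in c1's history (behind): {c1} — 1.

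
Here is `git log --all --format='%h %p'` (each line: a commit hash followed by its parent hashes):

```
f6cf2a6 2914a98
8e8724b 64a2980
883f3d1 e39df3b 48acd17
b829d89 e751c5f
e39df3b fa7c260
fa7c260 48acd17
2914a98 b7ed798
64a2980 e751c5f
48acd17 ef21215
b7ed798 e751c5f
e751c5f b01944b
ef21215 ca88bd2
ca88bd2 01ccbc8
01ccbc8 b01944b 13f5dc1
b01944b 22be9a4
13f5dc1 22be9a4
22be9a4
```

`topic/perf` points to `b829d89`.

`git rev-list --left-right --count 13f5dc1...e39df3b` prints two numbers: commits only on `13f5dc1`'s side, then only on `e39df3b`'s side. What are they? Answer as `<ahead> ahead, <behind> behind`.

Reachable from 13f5dc1: {13f5dc1, 22be9a4}.
Reachable from e39df3b: {01ccbc8, 13f5dc1, 22be9a4, 48acd17, b01944b, ca88bd2, e39df3b, ef21215, fa7c260}.
Only in 13f5dc1's history (ahead): {} — 0.
Only in e39df3b's history (behind): {01ccbc8, 48acd17, b01944b, ca88bd2, e39df3b, ef21215, fa7c260} — 7.

0 ahead, 7 behind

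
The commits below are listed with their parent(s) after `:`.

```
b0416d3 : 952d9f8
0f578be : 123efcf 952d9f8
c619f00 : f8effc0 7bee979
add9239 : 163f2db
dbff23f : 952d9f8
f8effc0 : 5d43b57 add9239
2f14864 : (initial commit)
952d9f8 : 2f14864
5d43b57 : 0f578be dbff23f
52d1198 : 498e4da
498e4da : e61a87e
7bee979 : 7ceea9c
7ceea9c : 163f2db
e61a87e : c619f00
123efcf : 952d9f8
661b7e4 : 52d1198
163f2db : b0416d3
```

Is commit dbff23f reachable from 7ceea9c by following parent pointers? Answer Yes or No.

Ancestors of 7ceea9c: {163f2db, 2f14864, 7ceea9c, 952d9f8, b0416d3}.
dbff23f is not in that set, so it is not an ancestor of 7ceea9c.

No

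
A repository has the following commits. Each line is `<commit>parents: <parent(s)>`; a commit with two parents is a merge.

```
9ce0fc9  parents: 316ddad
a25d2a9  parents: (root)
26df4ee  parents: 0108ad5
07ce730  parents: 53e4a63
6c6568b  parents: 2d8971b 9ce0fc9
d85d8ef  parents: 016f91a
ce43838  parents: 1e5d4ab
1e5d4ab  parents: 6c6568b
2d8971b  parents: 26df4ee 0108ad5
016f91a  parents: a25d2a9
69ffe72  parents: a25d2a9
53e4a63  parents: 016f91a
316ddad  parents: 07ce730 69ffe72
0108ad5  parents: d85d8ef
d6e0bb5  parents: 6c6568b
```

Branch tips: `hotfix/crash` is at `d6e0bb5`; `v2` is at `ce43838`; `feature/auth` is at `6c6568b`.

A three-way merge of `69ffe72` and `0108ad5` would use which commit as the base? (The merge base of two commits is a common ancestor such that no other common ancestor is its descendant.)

a25d2a9

Ancestors of 69ffe72: {69ffe72, a25d2a9}.
Ancestors of 0108ad5: {0108ad5, 016f91a, a25d2a9, d85d8ef}.
Common ancestors: {a25d2a9}.
The only common ancestor is a25d2a9, so it is the merge base.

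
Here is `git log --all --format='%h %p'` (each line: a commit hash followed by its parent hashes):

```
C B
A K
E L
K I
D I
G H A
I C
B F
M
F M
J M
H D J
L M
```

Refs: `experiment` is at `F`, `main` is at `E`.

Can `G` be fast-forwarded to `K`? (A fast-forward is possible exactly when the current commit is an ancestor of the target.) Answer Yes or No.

A fast-forward from G to K is possible iff G is an ancestor of K.
Ancestors of K: {B, C, F, I, K, M}.
G is not among them, so fast-forward is not possible.

No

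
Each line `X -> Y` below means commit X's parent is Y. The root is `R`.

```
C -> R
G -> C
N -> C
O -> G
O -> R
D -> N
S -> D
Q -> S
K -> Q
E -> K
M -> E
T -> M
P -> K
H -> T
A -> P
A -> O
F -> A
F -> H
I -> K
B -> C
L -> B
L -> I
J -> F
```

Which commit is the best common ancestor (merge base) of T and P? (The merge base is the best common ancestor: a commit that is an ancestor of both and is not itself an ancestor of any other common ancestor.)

Ancestors of T: {C, D, E, K, M, N, Q, R, S, T}.
Ancestors of P: {C, D, K, N, P, Q, R, S}.
Common ancestors: {C, D, K, N, Q, R, S}.
Among these, K is not an ancestor of any other common ancestor — it is the merge base.

K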